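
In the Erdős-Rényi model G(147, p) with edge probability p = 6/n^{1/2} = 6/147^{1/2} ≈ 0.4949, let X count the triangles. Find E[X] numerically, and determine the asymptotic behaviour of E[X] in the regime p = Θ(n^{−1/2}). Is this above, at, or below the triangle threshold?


Number of potential triangles: C(147, 3) = 518665.
Each occurs with probability p³ ≈ (0.4949)³ ≈ 1.211931e-01.
By linearity: E[X] = C(147, 3)·p³ ≈ 518665 · 1.211931e-01 ≈ 62858.5982.
Since α = 1/2 < 1, p = c/n^{1/2} ≫ 1/n is above the triangle threshold p ~ 1/n. Asymptotically E[X] ~ (c³/6)·n^{3(1−α)} = (6³/6)·n^{1.5} → ∞; triangles are abundant w.h.p.

E[X] ≈ 62858.5982; in regime p = Θ(1/n^{1/2}) E[X] diverges (above the triangle threshold p ~ 1/n).


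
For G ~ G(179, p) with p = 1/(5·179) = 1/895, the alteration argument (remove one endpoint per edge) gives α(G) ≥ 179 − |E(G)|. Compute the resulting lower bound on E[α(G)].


E[|E(G)|] = C(179, 2)·p = 15931 · (1/895) = 89/5.
E[α(G)] ≥ n − E[|E(G)|] = 179 − 89/5 = 806/5.
Numerically: ≈ 161.2000.
(This is only a lower bound; the true E[α(G)] may be larger.)

E[α(G)] ≥ 806/5 ≈ 161.2000.


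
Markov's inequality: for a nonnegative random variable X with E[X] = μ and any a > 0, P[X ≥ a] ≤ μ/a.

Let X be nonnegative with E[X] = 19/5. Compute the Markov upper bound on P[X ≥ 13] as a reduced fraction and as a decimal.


μ = E[X] = 19/5, a = 13.
Markov: P[X ≥ 13] ≤ μ/a = (19/5)/13 = 19/65.
Numerically: ≈ 0.292.
(Since a = 13 > μ = 3.800, the bound 19/65 is < 1 and informative.)

P[X ≥ 13] ≤ 19/65 ≈ 0.292.


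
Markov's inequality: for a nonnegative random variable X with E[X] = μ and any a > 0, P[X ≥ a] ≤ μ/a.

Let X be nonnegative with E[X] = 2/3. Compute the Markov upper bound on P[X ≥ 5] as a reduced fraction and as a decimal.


μ = E[X] = 2/3, a = 5.
Markov: P[X ≥ 5] ≤ μ/a = (2/3)/5 = 2/15.
Numerically: ≈ 0.1333.
(Since a = 5 > μ = 0.6667, the bound 2/15 is < 1 and informative.)

P[X ≥ 5] ≤ 2/15 ≈ 0.1333.


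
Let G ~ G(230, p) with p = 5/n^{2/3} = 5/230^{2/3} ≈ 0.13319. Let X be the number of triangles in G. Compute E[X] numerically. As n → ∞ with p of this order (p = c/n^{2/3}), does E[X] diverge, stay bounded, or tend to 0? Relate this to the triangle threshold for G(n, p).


Number of potential triangles: C(230, 3) = 2001460.
Each occurs with probability p³ ≈ (0.13319)³ ≈ 2.3629490e-03.
By linearity: E[X] = C(230, 3)·p³ ≈ 2001460 · 2.3629490e-03 ≈ 4729.34783.
Since α = 2/3 < 1, p = c/n^{2/3} ≫ 1/n is above the triangle threshold p ~ 1/n. Asymptotically E[X] ~ (c³/6)·n^{3(1−α)} = (5³/6)·n^{1} → ∞; triangles are abundant w.h.p.

E[X] ≈ 4729.34783; in regime p = Θ(1/n^{2/3}) E[X] diverges (above the triangle threshold p ~ 1/n).


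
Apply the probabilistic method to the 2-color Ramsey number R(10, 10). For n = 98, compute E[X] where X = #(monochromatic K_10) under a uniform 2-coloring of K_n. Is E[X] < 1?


E[X] = C(98, 10) · 2^{1 − 45} = 14005614014756 · 2^{−44} = 14005614014756/17592186044416.
As a reduced fraction: E[X] = 3501403503689/4398046511104 ≈ 0.796127.
Is E[X] < 1? YES.
Since E[X] < 1, there exists a 2-coloring of K_{98} with no monochromatic K_10; hence R(10, 10) > 98.

E[X] = 3501403503689/4398046511104 ≈ 0.796127; E[X] < 1, so R(10, 10) > 98.


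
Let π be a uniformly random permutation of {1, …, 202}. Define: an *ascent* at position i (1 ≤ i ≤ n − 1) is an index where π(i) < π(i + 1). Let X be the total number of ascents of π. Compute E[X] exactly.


Write X = Σ X_I over i = 1, …, 201, with X_I the indicator of one ascent.
There are 201 indicators.
For each fixed i, the pair (π(i), π(i+1)) is a uniformly random ordered pair of distinct values from {1, …, 202}; by symmetry P[π(i) < π(i+1)] = 1/2.
By linearity: E[X] = 201 · (1/2) = (202 − 1) · (1/2) = 201/2 ≈ 100.5000.

E[X] = 201/2 = 100.5000.


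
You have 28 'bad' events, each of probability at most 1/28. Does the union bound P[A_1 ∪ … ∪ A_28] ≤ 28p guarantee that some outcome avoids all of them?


Union bound: P[∪_{i=1}^{28} A_i] ≤ Σ_i P[A_i] ≤ 28·p = 28·(1/28) = 1.
Numerically: 1 ≈ 1.0000.
Is 1 < 1? NO.
Since the bound 1 is ≥ 1, the union bound is uninformative here; it does NOT by itself certify existence.

28·p = 1 ≈ 1.0000; existence NOT certified by the union bound.


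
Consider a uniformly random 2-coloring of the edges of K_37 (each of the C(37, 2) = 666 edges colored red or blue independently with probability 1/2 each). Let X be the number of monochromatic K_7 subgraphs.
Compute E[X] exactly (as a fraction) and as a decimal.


Let X = Σ_S X_S over the C(37, 7) = 10295472 subsets S of size 7, where X_S = 1 if the K_7 on S is monochromatic.
For a fixed S, the K_7 on S has C(7, 2) = 21 edges. P[all 21 edges red] = (1/2)^21, and likewise for blue, so P[monochromatic] = 2·(1/2)^21 = 2^{1 − 21} = 1/1048576.
Summing: E[X] = C(37, 7) · 2^{1 − 21} = 10295472 · 1/1048576 = 643467/65536.
Numerically: E[X] ≈ 9.819.

E[X] = C(37,7)·2^(1−C(7,2)) = 643467/65536 ≈ 9.819.


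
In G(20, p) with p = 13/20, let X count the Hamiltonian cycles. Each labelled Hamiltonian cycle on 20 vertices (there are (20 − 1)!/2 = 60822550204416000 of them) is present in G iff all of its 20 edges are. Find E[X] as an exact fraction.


K_20 has (20 − 1)!/2 = 60822550204416000 labelled Hamiltonian cycles.
For each such Hamiltonian cycle H, let X_H = 1 if all 20 edges of H are present in G. Then P[X_H = 1] = p^{20} = (13/20)^{20} = 19004963774880799438801/104857600000000000000000000.
By linearity: E[X] = Σ_H E[X_H] = 60822550204416000 · p^{20} = 60822550204416000 · 19004963774880799438801/104857600000000000000000000 = 282209561360057334695429506990221/25600000000000000000.
Numerically: E[X] ≈ 1.1024e+13.

E[X] = 60822550204416000 · (13/20)^{20} = 282209561360057334695429506990221/25600000000000000000 ≈ 1.1024e+13.


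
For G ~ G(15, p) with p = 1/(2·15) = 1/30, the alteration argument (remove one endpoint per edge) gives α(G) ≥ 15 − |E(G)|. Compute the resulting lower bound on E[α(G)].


E[|E(G)|] = C(15, 2)·p = 105 · (1/30) = 7/2.
E[α(G)] ≥ n − E[|E(G)|] = 15 − 7/2 = 23/2.
Numerically: ≈ 11.500.
(This is only a lower bound; the true E[α(G)] may be larger.)

E[α(G)] ≥ 23/2 ≈ 11.500.


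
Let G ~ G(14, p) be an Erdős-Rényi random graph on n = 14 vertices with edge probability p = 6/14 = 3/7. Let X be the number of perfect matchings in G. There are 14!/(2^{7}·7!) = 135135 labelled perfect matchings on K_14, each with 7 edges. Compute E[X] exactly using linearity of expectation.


K_14 has 14!/(2^{7}·7!) = 135135 labelled perfect matchings.
For each such perfect matching H, let X_H = 1 if all 7 edges of H are present in G. Then P[X_H = 1] = p^{7} = (3/7)^{7} = 2187/823543.
Summing the indicators: E[X] = Σ_H E[X_H] = 135135 · p^{7} = 135135 · 2187/823543 = 42220035/117649.
Numerically: E[X] ≈ 358.86.

E[X] = 135135 · (3/7)^{7} = 42220035/117649 ≈ 358.86.


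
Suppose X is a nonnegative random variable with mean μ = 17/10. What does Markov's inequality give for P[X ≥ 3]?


μ = E[X] = 17/10, a = 3.
Markov: P[X ≥ 3] ≤ μ/a = (17/10)/3 = 17/30.
Numerically: ≈ 0.5667.
(Since a = 3 > μ = 1.7000, the bound 17/30 is < 1 and informative.)

P[X ≥ 3] ≤ 17/30 ≈ 0.5667.


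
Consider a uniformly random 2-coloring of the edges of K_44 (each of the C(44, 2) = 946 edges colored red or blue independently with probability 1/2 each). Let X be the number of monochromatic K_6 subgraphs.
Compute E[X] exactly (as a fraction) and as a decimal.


Let X = Σ_S X_S over the C(44, 6) = 7059052 subsets S of size 6, where X_S = 1 if the K_6 on S is monochromatic.
For a fixed S, the K_6 on S has C(6, 2) = 15 edges. P[all 15 edges red] = (1/2)^15, and likewise for blue, so P[monochromatic] = 2·(1/2)^15 = 2^{1 − 15} = 1/16384.
By linearity of expectation: E[X] = C(44, 6) · 2^{1 − 15} = 7059052 · 1/16384 = 1764763/4096.
Numerically: E[X] ≈ 430.850.

E[X] = C(44,6)·2^(1−C(6,2)) = 1764763/4096 ≈ 430.850.


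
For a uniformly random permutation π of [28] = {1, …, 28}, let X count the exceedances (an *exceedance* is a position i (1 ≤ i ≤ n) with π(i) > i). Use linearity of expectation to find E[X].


Write X = Σ_{i=1}^{28} X_i, where X_i = 1_{π(i) > i}.
For each fixed i, π(i) is uniform over {1, …, 28} (marginal of a uniform permutation), so P[π(i) > i] = (n − i)/n. Summing: Σ_{i=1}^{28} (n − i)/n = (0 + 1 + … + 27)/28 = 28(28 − 1)/(2·28) = (28 − 1)/2.
Hence E[X] = Σ_{i=1}^{28} (28 − i)/28 = 27/2 ≈ 13.50000.

E[X] = 27/2 = 13.50000.


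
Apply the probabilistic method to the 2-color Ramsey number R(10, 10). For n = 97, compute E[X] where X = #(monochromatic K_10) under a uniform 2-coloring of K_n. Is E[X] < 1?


E[X] = C(97, 10) · 2^{1 − 45} = 12576469727536 · 2^{−44} = 12576469727536/17592186044416.
As a reduced fraction: E[X] = 786029357971/1099511627776 ≈ 0.7148895.
Is E[X] < 1? YES.
Since E[X] < 1, there exists a 2-coloring of K_{97} with no monochromatic K_10; hence R(10, 10) > 97.

E[X] = 786029357971/1099511627776 ≈ 0.7148895; E[X] < 1, so R(10, 10) > 97.


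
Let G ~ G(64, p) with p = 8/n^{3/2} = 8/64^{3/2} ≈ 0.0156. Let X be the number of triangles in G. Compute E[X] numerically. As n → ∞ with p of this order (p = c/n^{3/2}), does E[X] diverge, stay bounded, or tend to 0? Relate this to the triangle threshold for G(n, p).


Number of potential triangles: C(64, 3) = 41664.
Each occurs with probability p³ ≈ (0.0156)³ ≈ 3.81470e-06.
By linearity: E[X] = C(64, 3)·p³ ≈ 41664 · 3.81470e-06 ≈ 0.159.
Since α = 3/2 > 1, p = c/n^{3/2} = o(1/n) is below the triangle threshold p ~ 1/n. Asymptotically E[X] ~ (c³/6)·n^{3(1−α)} = (8³/6)·n^{-1.5} → 0, so by Markov's inequality G has no triangles w.h.p.

E[X] ≈ 0.159; in regime p = Θ(1/n^{3/2}) E[X] tends to 0 (below the triangle threshold p ~ 1/n).


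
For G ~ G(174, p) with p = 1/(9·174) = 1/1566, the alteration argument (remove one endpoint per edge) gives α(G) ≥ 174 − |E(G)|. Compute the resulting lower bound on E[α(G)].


E[|E(G)|] = C(174, 2)·p = 15051 · (1/1566) = 173/18.
E[α(G)] ≥ n − E[|E(G)|] = 174 − 173/18 = 2959/18.
Numerically: ≈ 164.389.
(This is only a lower bound; the true E[α(G)] may be larger.)

E[α(G)] ≥ 2959/18 ≈ 164.389.


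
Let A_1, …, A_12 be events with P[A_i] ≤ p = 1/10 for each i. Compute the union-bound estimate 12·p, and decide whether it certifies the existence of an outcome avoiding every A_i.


Union bound: P[∪_{i=1}^{12} A_i] ≤ Σ_i P[A_i] ≤ 12·p = 12·(1/10) = 6/5.
Numerically: 6/5 ≈ 1.2000000.
Is 6/5 < 1? NO.
Since the bound 6/5 is ≥ 1, the union bound is uninformative here; it does NOT by itself certify existence.

12·p = 6/5 ≈ 1.2000000; existence NOT certified by the union bound.


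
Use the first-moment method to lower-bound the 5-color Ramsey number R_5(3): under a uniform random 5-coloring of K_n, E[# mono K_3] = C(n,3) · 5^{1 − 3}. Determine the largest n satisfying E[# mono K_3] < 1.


We need C(n, 3) · 5^{1 − 3} < 1, i.e. C(n, 3) < 5^{3 − 1} = 25.
Check values of n near the boundary:
  n = 3: C(3, 3) = 1; 1 < 25? YES
  n = 4: C(4, 3) = 4; 4 < 25? YES
  n = 5: C(5, 3) = 10; 10 < 25? YES
  n = 6: C(6, 3) = 20; 20 < 25? YES
  n = 7: C(7, 3) = 35; 35 < 25? NO
  n = 8: C(8, 3) = 56; 56 < 25? NO
The largest n with C(n, 3) < 25 is n = 6 (where E[X] = 4/5 ≈ 0.800000). Hence R_5(3) > 6, i.e. R_5(3) ≥ 7.

Largest n = 6; hence R_5(3) > 6.


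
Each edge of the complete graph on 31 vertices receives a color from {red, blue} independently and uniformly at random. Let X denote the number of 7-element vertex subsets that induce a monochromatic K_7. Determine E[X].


Let X = Σ_S X_S over the C(31, 7) = 2629575 subsets S of size 7, where X_S = 1 if the K_7 on S is monochromatic.
For a fixed S, the K_7 on S has C(7, 2) = 21 edges. P[all 21 edges red] = (1/2)^21, and likewise for blue, so P[monochromatic] = 2·(1/2)^21 = 2^{1 − 21} = 1/1048576.
Summing: E[X] = C(31, 7) · 2^{1 − 21} = 2629575 · 1/1048576 = 2629575/1048576.
Numerically: E[X] ≈ 2.50776.

E[X] = C(31,7)·2^(1−C(7,2)) = 2629575/1048576 ≈ 2.50776.


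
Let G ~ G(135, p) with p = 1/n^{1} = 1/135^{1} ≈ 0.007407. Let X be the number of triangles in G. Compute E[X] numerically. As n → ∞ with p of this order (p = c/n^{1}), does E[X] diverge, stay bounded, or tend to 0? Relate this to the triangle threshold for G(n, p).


Number of potential triangles: C(135, 3) = 400995.
Each occurs with probability p³ ≈ (0.007407)³ ≈ 4.064421e-07.
By linearity: E[X] = C(135, 3)·p³ ≈ 400995 · 4.064421e-07 ≈ 0.1630.
Here α = 1, so p = 1/n is exactly at the triangle threshold p ~ 1/n. Asymptotically E[X] → c³/6 = 1³/6 = 1/6 ≈ 0.1667, a bounded constant. In this regime the triangle count is asymptotically Poisson(c³/6).

E[X] ≈ 0.1630; in regime p = Θ(1/n^{1}) E[X] stays bounded (at the triangle threshold p ~ 1/n).


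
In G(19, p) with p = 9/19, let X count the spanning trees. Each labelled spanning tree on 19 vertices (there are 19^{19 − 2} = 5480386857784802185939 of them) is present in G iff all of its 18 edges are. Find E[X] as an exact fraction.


K_19 has 19^{19 − 2} = 5480386857784802185939 labelled spanning trees.
For each such spanning tree H, let X_H = 1 if all 18 edges of H are present in G. Then P[X_H = 1] = p^{18} = (9/19)^{18} = 150094635296999121/104127350297911241532841.
By linearity of expectation: E[X] = Σ_H E[X_H] = 5480386857784802185939 · p^{18} = 5480386857784802185939 · 150094635296999121/104127350297911241532841 = 150094635296999121/19.
Numerically: E[X] ≈ 7.9e+15.

E[X] = 5480386857784802185939 · (9/19)^{18} = 150094635296999121/19 ≈ 7.9e+15.


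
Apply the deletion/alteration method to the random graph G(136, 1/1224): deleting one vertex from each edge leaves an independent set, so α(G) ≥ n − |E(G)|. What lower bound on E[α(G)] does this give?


E[|E(G)|] = C(136, 2)·p = 9180 · (1/1224) = 15/2.
E[α(G)] ≥ n − E[|E(G)|] = 136 − 15/2 = 257/2.
Numerically: ≈ 128.50000.
(This is only a lower bound; the true E[α(G)] may be larger.)

E[α(G)] ≥ 257/2 ≈ 128.50000.


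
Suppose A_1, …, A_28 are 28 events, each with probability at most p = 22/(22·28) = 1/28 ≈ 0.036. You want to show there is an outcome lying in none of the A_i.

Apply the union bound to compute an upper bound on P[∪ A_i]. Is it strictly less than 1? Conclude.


Union bound: P[∪_{i=1}^{28} A_i] ≤ Σ_i P[A_i] ≤ 28·p = 28·(1/28) = 1.
Numerically: 1 ≈ 1.000.
Is 1 < 1? NO.
Since the bound 1 is ≥ 1, the union bound is uninformative here; it does NOT by itself certify existence.

28·p = 1 ≈ 1.000; existence NOT certified by the union bound.


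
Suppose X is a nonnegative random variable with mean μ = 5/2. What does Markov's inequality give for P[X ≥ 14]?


μ = E[X] = 5/2, a = 14.
Markov: P[X ≥ 14] ≤ μ/a = (5/2)/14 = 5/28.
Numerically: ≈ 0.17857.
(Since a = 14 > μ = 2.50000, the bound 5/28 is < 1 and informative.)

P[X ≥ 14] ≤ 5/28 ≈ 0.17857.


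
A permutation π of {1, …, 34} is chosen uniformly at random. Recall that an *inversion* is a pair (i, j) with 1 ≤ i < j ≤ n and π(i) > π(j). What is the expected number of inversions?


Write X = Σ X_I over the C(34, 2) = 561 pairs i < j, with X_I the indicator of one inversion.
There are 561 indicators.
For each fixed pair i < j, the values π(i) and π(j) are two distinct elements of {1, …, 34} in uniformly random order; by symmetry P[π(i) > π(j)] = 1/2.
By linearity: E[X] = 561 · (1/2) = C(34, 2) · (1/2) = 561/2 = 561/2 ≈ 280.5000.

E[X] = 561/2 = 280.5000.


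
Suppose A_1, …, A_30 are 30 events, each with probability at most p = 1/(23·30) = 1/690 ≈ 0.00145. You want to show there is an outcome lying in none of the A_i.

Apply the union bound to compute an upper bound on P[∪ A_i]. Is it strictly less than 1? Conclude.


Union bound: P[∪_{i=1}^{30} A_i] ≤ Σ_i P[A_i] ≤ 30·p = 30·(1/690) = 1/23.
Numerically: 1/23 ≈ 0.04348.
Is 1/23 < 1? YES.
Since P[∪ A_i] ≤ 1/23 < 1, the complement has P[∩ A_i^c] ≥ 1 − 1/23 = 22/23 > 0, so some outcome avoids every A_i.

30·p = 1/23 ≈ 0.04348; existence CERTIFIED by the union bound.


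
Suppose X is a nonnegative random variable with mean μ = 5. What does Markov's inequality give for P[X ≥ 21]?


μ = E[X] = 5, a = 21.
Markov: P[X ≥ 21] ≤ μ/a = (5)/21 = 5/21.
Numerically: ≈ 0.2381.
(Since a = 21 > μ = 5.0000, the bound 5/21 is < 1 and informative.)

P[X ≥ 21] ≤ 5/21 ≈ 0.2381.


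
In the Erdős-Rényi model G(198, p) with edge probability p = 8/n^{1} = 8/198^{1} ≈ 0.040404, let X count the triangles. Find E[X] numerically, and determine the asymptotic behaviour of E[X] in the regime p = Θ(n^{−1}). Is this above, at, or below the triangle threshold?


Number of potential triangles: C(198, 3) = 1274196.
Each occurs with probability p³ ≈ (0.040404)³ ≈ 6.59590497e-05.
By linearity: E[X] = C(198, 3)·p³ ≈ 1274196 · 6.59590497e-05 ≈ 84.044757.
Here α = 1, so p = 8/n is exactly at the triangle threshold p ~ 1/n. Asymptotically E[X] → c³/6 = 8³/6 = 256/3 ≈ 85.333333, a bounded constant. In this regime the triangle count is asymptotically Poisson(c³/6).

E[X] ≈ 84.044757; in regime p = Θ(1/n^{1}) E[X] stays bounded (at the triangle threshold p ~ 1/n).


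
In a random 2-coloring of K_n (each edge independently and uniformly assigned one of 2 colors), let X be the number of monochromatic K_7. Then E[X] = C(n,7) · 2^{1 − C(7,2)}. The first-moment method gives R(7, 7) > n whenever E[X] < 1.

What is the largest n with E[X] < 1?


We need C(n, 7) · 2^{1 − 21} < 1, i.e. C(n, 7) < 2^{21 − 1} = 1048576.
Check values of n near the boundary:
  n = 24: C(24, 7) = 346104; 346104 < 1048576? YES
  n = 25: C(25, 7) = 480700; 480700 < 1048576? YES
  n = 26: C(26, 7) = 657800; 657800 < 1048576? YES
  n = 27: C(27, 7) = 888030; 888030 < 1048576? YES
  n = 28: C(28, 7) = 1184040; 1184040 < 1048576? NO
  n = 29: C(29, 7) = 1560780; 1560780 < 1048576? NO
The largest n with C(n, 7) < 1048576 is n = 27 (where E[X] = 444015/524288 ≈ 0.84689). Hence R(7, 7) > 27, i.e. R(7, 7) ≥ 28.

Largest n = 27; hence R(7, 7) > 27.


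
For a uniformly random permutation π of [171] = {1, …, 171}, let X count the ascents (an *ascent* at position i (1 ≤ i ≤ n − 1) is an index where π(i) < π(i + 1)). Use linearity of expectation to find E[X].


Write X = Σ X_I over i = 1, …, 170, with X_I the indicator of one ascent.
There are 170 indicators.
For each fixed i, the pair (π(i), π(i+1)) is a uniformly random ordered pair of distinct values from {1, …, 171}; by symmetry P[π(i) < π(i+1)] = 1/2.
By linearity: E[X] = 170 · (1/2) = (171 − 1) · (1/2) = 85 ≈ 85.00000.

E[X] = 85 = 85.00000.


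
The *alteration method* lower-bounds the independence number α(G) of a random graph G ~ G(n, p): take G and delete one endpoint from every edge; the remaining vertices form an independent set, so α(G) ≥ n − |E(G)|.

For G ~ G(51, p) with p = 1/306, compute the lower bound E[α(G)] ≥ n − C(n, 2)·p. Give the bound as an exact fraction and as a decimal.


E[|E(G)|] = C(51, 2)·p = 1275 · (1/306) = 25/6.
E[α(G)] ≥ n − E[|E(G)|] = 51 − 25/6 = 281/6.
Numerically: ≈ 46.833333.
(This is only a lower bound; the true E[α(G)] may be larger.)

E[α(G)] ≥ 281/6 ≈ 46.833333.


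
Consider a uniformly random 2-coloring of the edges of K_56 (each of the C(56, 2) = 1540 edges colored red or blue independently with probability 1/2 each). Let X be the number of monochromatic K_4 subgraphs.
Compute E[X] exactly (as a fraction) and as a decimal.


Let X = Σ_S X_S over the C(56, 4) = 367290 subsets S of size 4, where X_S = 1 if the K_4 on S is monochromatic.
For a fixed S, the K_4 on S has C(4, 2) = 6 edges. P[all 6 edges red] = (1/2)^6, and likewise for blue, so P[monochromatic] = 2·(1/2)^6 = 2^{1 − 6} = 1/32.
By linearity of expectation: E[X] = C(56, 4) · 2^{1 − 6} = 367290 · 1/32 = 183645/16.
Numerically: E[X] ≈ 11477.812.

E[X] = C(56,4)·2^(1−C(4,2)) = 183645/16 ≈ 11477.812.


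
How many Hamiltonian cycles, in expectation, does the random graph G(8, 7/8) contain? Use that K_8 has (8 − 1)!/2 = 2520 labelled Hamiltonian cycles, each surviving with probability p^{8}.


K_8 has (8 − 1)!/2 = 2520 labelled Hamiltonian cycles.
For each such Hamiltonian cycle H, let X_H = 1 if all 8 edges of H are present in G. Then P[X_H = 1] = p^{8} = (7/8)^{8} = 5764801/16777216.
By linearity of expectation: E[X] = Σ_H E[X_H] = 2520 · p^{8} = 2520 · 5764801/16777216 = 1815912315/2097152.
Numerically: E[X] ≈ 865.9.

E[X] = 2520 · (7/8)^{8} = 1815912315/2097152 ≈ 865.9.


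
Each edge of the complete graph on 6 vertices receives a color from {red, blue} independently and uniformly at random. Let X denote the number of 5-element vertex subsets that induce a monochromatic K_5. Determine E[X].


Let X = Σ_S X_S over the C(6, 5) = 6 subsets S of size 5, where X_S = 1 if the K_5 on S is monochromatic.
For a fixed S, the K_5 on S has C(5, 2) = 10 edges. P[all 10 edges red] = (1/2)^10, and likewise for blue, so P[monochromatic] = 2·(1/2)^10 = 2^{1 − 10} = 1/512.
By linearity: E[X] = C(6, 5) · 2^{1 − 10} = 6 · 1/512 = 3/256.
Numerically: E[X] ≈ 0.0117.

E[X] = C(6,5)·2^(1−C(5,2)) = 3/256 ≈ 0.0117.


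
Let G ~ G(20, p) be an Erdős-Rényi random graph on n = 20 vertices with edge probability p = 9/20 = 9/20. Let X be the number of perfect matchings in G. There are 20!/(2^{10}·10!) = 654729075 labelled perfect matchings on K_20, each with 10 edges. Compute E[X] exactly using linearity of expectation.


K_20 has 20!/(2^{10}·10!) = 654729075 labelled perfect matchings.
For each such perfect matching H, let X_H = 1 if all 10 edges of H are present in G. Then P[X_H = 1] = p^{10} = (9/20)^{10} = 3486784401/10240000000000.
Summing the indicators: E[X] = Σ_H E[X_H] = 654729075 · p^{10} = 654729075 · 3486784401/10240000000000 = 91315965023646363/409600000000.
Numerically: E[X] ≈ 222939.

E[X] = 654729075 · (9/20)^{10} = 91315965023646363/409600000000 ≈ 222939.


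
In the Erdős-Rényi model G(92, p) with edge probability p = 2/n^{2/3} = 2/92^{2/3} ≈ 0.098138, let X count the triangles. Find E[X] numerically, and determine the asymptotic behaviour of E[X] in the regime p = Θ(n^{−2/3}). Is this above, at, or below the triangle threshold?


Number of potential triangles: C(92, 3) = 125580.
Each occurs with probability p³ ≈ (0.098138)³ ≈ 9.4517958e-04.
By linearity: E[X] = C(92, 3)·p³ ≈ 125580 · 9.4517958e-04 ≈ 118.69565.
Since α = 2/3 < 1, p = c/n^{2/3} ≫ 1/n is above the triangle threshold p ~ 1/n. Asymptotically E[X] ~ (c³/6)·n^{3(1−α)} = (2³/6)·n^{1} → ∞; triangles are abundant w.h.p.

E[X] ≈ 118.69565; in regime p = Θ(1/n^{2/3}) E[X] diverges (above the triangle threshold p ~ 1/n).


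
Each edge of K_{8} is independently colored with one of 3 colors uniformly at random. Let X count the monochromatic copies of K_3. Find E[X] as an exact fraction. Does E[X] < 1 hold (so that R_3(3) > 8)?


E[X] = C(8, 3) · 3^{1 − 3} = 56 · 3^{−2} = 56/9.
As a reduced fraction: E[X] = 56/9 ≈ 6.222222.
Is E[X] < 1? NO.
Since E[X] ≥ 1, the first-moment bound is inconclusive at n = 8; it does NOT by itself certify R_3(3) > 8.

E[X] = 56/9 ≈ 6.222222; E[X] ≥ 1; first-moment method inconclusive here.


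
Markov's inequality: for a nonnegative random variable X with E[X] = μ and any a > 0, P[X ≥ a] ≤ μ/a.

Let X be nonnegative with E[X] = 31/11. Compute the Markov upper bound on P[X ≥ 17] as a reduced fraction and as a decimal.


μ = E[X] = 31/11, a = 17.
Markov: P[X ≥ 17] ≤ μ/a = (31/11)/17 = 31/187.
Numerically: ≈ 0.165775.
(Since a = 17 > μ = 2.818182, the bound 31/187 is < 1 and informative.)

P[X ≥ 17] ≤ 31/187 ≈ 0.165775.


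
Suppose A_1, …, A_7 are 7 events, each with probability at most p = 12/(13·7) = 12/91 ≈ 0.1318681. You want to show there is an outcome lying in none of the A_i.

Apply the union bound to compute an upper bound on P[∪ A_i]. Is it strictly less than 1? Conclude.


Union bound: P[∪_{i=1}^{7} A_i] ≤ Σ_i P[A_i] ≤ 7·p = 7·(12/91) = 12/13.
Numerically: 12/13 ≈ 0.9230769.
Is 12/13 < 1? YES.
Since P[∪ A_i] ≤ 12/13 < 1, the complement has P[∩ A_i^c] ≥ 1 − 12/13 = 1/13 > 0, so some outcome avoids every A_i.

7·p = 12/13 ≈ 0.9230769; existence CERTIFIED by the union bound.


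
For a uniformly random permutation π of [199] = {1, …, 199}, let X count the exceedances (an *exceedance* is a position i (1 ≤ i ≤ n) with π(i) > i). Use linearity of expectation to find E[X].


Write X = Σ_{i=1}^{199} X_i, where X_i = 1_{π(i) > i}.
For each fixed i, π(i) is uniform over {1, …, 199} (marginal of a uniform permutation), so P[π(i) > i] = (n − i)/n. Summing: Σ_{i=1}^{199} (n − i)/n = (0 + 1 + … + 198)/199 = 199(199 − 1)/(2·199) = (199 − 1)/2.
Hence E[X] = Σ_{i=1}^{199} (199 − i)/199 = 99 ≈ 99.0000.

E[X] = 99 = 99.0000.


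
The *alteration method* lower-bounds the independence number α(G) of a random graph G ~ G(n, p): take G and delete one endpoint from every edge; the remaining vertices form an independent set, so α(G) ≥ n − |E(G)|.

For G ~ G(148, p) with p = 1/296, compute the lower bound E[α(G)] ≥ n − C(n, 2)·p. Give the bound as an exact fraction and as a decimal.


E[|E(G)|] = C(148, 2)·p = 10878 · (1/296) = 147/4.
E[α(G)] ≥ n − E[|E(G)|] = 148 − 147/4 = 445/4.
Numerically: ≈ 111.250.
(This is only a lower bound; the true E[α(G)] may be larger.)

E[α(G)] ≥ 445/4 ≈ 111.250.


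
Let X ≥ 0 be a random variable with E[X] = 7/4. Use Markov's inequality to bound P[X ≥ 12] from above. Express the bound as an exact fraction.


μ = E[X] = 7/4, a = 12.
Markov: P[X ≥ 12] ≤ μ/a = (7/4)/12 = 7/48.
Numerically: ≈ 0.145833.
(Since a = 12 > μ = 1.750000, the bound 7/48 is < 1 and informative.)

P[X ≥ 12] ≤ 7/48 ≈ 0.145833.


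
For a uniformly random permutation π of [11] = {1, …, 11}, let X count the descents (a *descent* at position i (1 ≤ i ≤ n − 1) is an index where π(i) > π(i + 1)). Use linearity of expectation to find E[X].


Write X = Σ X_I over i = 1, …, 10, with X_I the indicator of one descent.
There are 10 indicators.
For each fixed i, the pair (π(i), π(i+1)) is a uniformly random ordered pair of distinct values from {1, …, 11}; by symmetry P[π(i) > π(i+1)] = 1/2.
By linearity: E[X] = 10 · (1/2) = (11 − 1) · (1/2) = 5 ≈ 5.0000.

E[X] = 5 = 5.0000.


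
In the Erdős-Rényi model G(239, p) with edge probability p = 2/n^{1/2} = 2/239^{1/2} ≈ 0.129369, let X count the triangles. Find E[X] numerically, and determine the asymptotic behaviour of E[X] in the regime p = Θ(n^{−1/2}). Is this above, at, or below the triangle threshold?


Number of potential triangles: C(239, 3) = 2246839.
Each occurs with probability p³ ≈ (0.129369)³ ≈ 2.16517566e-03.
By linearity: E[X] = C(239, 3)·p³ ≈ 2246839 · 2.16517566e-03 ≈ 4864.801107.
Since α = 1/2 < 1, p = c/n^{1/2} ≫ 1/n is above the triangle threshold p ~ 1/n. Asymptotically E[X] ~ (c³/6)·n^{3(1−α)} = (2³/6)·n^{1.5} → ∞; triangles are abundant w.h.p.

E[X] ≈ 4864.801107; in regime p = Θ(1/n^{1/2}) E[X] diverges (above the triangle threshold p ~ 1/n).


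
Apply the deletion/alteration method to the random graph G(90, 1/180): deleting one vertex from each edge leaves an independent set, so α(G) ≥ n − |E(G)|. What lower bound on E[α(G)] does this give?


E[|E(G)|] = C(90, 2)·p = 4005 · (1/180) = 89/4.
E[α(G)] ≥ n − E[|E(G)|] = 90 − 89/4 = 271/4.
Numerically: ≈ 67.750000.
(This is only a lower bound; the true E[α(G)] may be larger.)

E[α(G)] ≥ 271/4 ≈ 67.750000.


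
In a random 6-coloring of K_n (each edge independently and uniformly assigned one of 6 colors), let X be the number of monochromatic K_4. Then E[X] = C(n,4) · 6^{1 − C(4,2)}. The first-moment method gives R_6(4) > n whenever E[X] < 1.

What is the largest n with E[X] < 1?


We need C(n, 4) · 6^{1 − 6} < 1, i.e. C(n, 4) < 6^{6 − 1} = 7776.
Check values of n near the boundary:
  n = 20: C(20, 4) = 4845; 4845 < 7776? YES
  n = 21: C(21, 4) = 5985; 5985 < 7776? YES
  n = 22: C(22, 4) = 7315; 7315 < 7776? YES
  n = 23: C(23, 4) = 8855; 8855 < 7776? NO
The largest n with C(n, 4) < 7776 is n = 22 (where E[X] = 7315/7776 ≈ 0.940715). Hence R_6(4) > 22, i.e. R_6(4) ≥ 23.

Largest n = 22; hence R_6(4) > 22.


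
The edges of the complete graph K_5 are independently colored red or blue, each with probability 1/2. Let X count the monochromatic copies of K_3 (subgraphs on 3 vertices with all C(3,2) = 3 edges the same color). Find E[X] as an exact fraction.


Let X = Σ_S X_S over the C(5, 3) = 10 subsets S of size 3, where X_S = 1 if the K_3 on S is monochromatic.
For a fixed S, the K_3 on S has C(3, 2) = 3 edges. P[all 3 edges red] = (1/2)^3, and likewise for blue, so P[monochromatic] = 2·(1/2)^3 = 2^{1 − 3} = 1/4.
By linearity of expectation: E[X] = C(5, 3) · 2^{1 − 3} = 10 · 1/4 = 5/2.
Numerically: E[X] ≈ 2.500.

E[X] = C(5,3)·2^(1−C(3,2)) = 5/2 ≈ 2.500.


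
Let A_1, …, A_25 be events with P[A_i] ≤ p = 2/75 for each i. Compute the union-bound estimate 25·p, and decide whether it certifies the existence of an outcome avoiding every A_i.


Union bound: P[∪_{i=1}^{25} A_i] ≤ Σ_i P[A_i] ≤ 25·p = 25·(2/75) = 2/3.
Numerically: 2/3 ≈ 0.66667.
Is 2/3 < 1? YES.
Since P[∪ A_i] ≤ 2/3 < 1, the complement has P[∩ A_i^c] ≥ 1 − 2/3 = 1/3 > 0, so some outcome avoids every A_i.

25·p = 2/3 ≈ 0.66667; existence CERTIFIED by the union bound.


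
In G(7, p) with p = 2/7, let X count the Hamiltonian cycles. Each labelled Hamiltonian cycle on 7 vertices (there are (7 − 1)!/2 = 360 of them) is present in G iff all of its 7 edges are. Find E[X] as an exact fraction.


K_7 has (7 − 1)!/2 = 360 labelled Hamiltonian cycles.
For each such Hamiltonian cycle H, let X_H = 1 if all 7 edges of H are present in G. Then P[X_H = 1] = p^{7} = (2/7)^{7} = 128/823543.
Summing the indicators: E[X] = Σ_H E[X_H] = 360 · p^{7} = 360 · 128/823543 = 46080/823543.
Numerically: E[X] ≈ 0.055953.

E[X] = 360 · (2/7)^{7} = 46080/823543 ≈ 0.055953.


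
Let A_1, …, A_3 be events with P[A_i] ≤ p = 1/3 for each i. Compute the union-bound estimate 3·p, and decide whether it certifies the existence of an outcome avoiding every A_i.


Union bound: P[∪_{i=1}^{3} A_i] ≤ Σ_i P[A_i] ≤ 3·p = 3·(1/3) = 1.
Numerically: 1 ≈ 1.000.
Is 1 < 1? NO.
Since the bound 1 is ≥ 1, the union bound is uninformative here; it does NOT by itself certify existence.

3·p = 1 ≈ 1.000; existence NOT certified by the union bound.


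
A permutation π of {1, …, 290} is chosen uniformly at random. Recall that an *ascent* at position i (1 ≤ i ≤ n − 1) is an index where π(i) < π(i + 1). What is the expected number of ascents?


Write X = Σ X_I over i = 1, …, 289, with X_I the indicator of one ascent.
There are 289 indicators.
For each fixed i, the pair (π(i), π(i+1)) is a uniformly random ordered pair of distinct values from {1, …, 290}; by symmetry P[π(i) < π(i+1)] = 1/2.
By linearity: E[X] = 289 · (1/2) = (290 − 1) · (1/2) = 289/2 ≈ 144.500000.

E[X] = 289/2 = 144.500000.


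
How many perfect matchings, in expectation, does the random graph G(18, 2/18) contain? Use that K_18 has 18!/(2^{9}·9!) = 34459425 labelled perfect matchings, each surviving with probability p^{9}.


K_18 has 18!/(2^{9}·9!) = 34459425 labelled perfect matchings.
For each such perfect matching H, let X_H = 1 if all 9 edges of H are present in G. Then P[X_H = 1] = p^{9} = (1/9)^{9} = 1/387420489.
By linearity: E[X] = Σ_H E[X_H] = 34459425 · p^{9} = 34459425 · 1/387420489 = 425425/4782969.
Numerically: E[X] ≈ 0.0889.

E[X] = 34459425 · (1/9)^{9} = 425425/4782969 ≈ 0.0889.


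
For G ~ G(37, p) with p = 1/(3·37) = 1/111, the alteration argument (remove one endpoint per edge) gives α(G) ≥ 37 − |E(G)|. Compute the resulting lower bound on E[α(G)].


E[|E(G)|] = C(37, 2)·p = 666 · (1/111) = 6.
E[α(G)] ≥ n − E[|E(G)|] = 37 − 6 = 31.
Numerically: ≈ 31.000000.
(This is only a lower bound; the true E[α(G)] may be larger.)

E[α(G)] ≥ 31 ≈ 31.000000.


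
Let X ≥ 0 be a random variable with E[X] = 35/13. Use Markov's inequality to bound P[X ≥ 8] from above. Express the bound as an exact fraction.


μ = E[X] = 35/13, a = 8.
Markov: P[X ≥ 8] ≤ μ/a = (35/13)/8 = 35/104.
Numerically: ≈ 0.3365.
(Since a = 8 > μ = 2.6923, the bound 35/104 is < 1 and informative.)

P[X ≥ 8] ≤ 35/104 ≈ 0.3365.


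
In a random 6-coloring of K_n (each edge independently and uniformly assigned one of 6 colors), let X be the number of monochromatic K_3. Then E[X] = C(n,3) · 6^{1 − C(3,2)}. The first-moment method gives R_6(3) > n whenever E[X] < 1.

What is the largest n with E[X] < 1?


We need C(n, 3) · 6^{1 − 3} < 1, i.e. C(n, 3) < 6^{3 − 1} = 36.
Check values of n near the boundary:
  n = 5: C(5, 3) = 10; 10 < 36? YES
  n = 6: C(6, 3) = 20; 20 < 36? YES
  n = 7: C(7, 3) = 35; 35 < 36? YES
  n = 8: C(8, 3) = 56; 56 < 36? NO
  n = 9: C(9, 3) = 84; 84 < 36? NO
  n = 10: C(10, 3) = 120; 120 < 36? NO
The largest n with C(n, 3) < 36 is n = 7 (where E[X] = 35/36 ≈ 0.97222). Hence R_6(3) > 7, i.e. R_6(3) ≥ 8.

Largest n = 7; hence R_6(3) > 7.


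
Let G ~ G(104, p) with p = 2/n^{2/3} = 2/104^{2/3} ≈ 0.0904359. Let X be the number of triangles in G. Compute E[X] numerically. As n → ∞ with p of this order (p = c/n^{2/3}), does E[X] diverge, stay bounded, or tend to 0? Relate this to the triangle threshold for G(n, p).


Number of potential triangles: C(104, 3) = 182104.
Each occurs with probability p³ ≈ (0.0904359)³ ≈ 7.39644970e-04.
By linearity: E[X] = C(104, 3)·p³ ≈ 182104 · 7.39644970e-04 ≈ 134.692308.
Since α = 2/3 < 1, p = c/n^{2/3} ≫ 1/n is above the triangle threshold p ~ 1/n. Asymptotically E[X] ~ (c³/6)·n^{3(1−α)} = (2³/6)·n^{1} → ∞; triangles are abundant w.h.p.

E[X] ≈ 134.692308; in regime p = Θ(1/n^{2/3}) E[X] diverges (above the triangle threshold p ~ 1/n).


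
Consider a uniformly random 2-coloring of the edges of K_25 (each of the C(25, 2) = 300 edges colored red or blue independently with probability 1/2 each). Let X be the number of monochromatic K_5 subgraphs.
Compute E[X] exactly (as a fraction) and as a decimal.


Let X = Σ_S X_S over the C(25, 5) = 53130 subsets S of size 5, where X_S = 1 if the K_5 on S is monochromatic.
For a fixed S, the K_5 on S has C(5, 2) = 10 edges. P[all 10 edges red] = (1/2)^10, and likewise for blue, so P[monochromatic] = 2·(1/2)^10 = 2^{1 − 10} = 1/512.
By linearity of expectation: E[X] = C(25, 5) · 2^{1 − 10} = 53130 · 1/512 = 26565/256.
Numerically: E[X] ≈ 103.76953.

E[X] = C(25,5)·2^(1−C(5,2)) = 26565/256 ≈ 103.76953.


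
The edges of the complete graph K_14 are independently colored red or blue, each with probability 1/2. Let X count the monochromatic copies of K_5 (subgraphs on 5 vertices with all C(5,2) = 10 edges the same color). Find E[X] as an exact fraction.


Let X = Σ_S X_S over the C(14, 5) = 2002 subsets S of size 5, where X_S = 1 if the K_5 on S is monochromatic.
For a fixed S, the K_5 on S has C(5, 2) = 10 edges. P[all 10 edges red] = (1/2)^10, and likewise for blue, so P[monochromatic] = 2·(1/2)^10 = 2^{1 − 10} = 1/512.
By linearity: E[X] = C(14, 5) · 2^{1 − 10} = 2002 · 1/512 = 1001/256.
Numerically: E[X] ≈ 3.9102.

E[X] = C(14,5)·2^(1−C(5,2)) = 1001/256 ≈ 3.9102.


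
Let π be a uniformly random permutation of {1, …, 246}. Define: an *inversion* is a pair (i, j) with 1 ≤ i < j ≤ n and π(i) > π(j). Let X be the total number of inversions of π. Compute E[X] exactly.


Write X = Σ X_I over the C(246, 2) = 30135 pairs i < j, with X_I the indicator of one inversion.
There are 30135 indicators.
For each fixed pair i < j, the values π(i) and π(j) are two distinct elements of {1, …, 246} in uniformly random order; by symmetry P[π(i) > π(j)] = 1/2.
By linearity: E[X] = 30135 · (1/2) = C(246, 2) · (1/2) = 30135/2 = 30135/2 ≈ 15067.500.

E[X] = 30135/2 = 15067.500.


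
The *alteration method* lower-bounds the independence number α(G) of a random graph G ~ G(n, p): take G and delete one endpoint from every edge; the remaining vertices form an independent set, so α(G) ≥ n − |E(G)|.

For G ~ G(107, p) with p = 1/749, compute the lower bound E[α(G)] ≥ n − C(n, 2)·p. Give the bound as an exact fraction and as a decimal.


E[|E(G)|] = C(107, 2)·p = 5671 · (1/749) = 53/7.
E[α(G)] ≥ n − E[|E(G)|] = 107 − 53/7 = 696/7.
Numerically: ≈ 99.4286.
(This is only a lower bound; the true E[α(G)] may be larger.)

E[α(G)] ≥ 696/7 ≈ 99.4286.


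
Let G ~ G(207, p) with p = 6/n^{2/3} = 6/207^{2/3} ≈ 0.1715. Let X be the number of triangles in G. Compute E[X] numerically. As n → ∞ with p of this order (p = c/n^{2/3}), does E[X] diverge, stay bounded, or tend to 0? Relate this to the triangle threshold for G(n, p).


Number of potential triangles: C(207, 3) = 1456935.
Each occurs with probability p³ ≈ (0.1715)³ ≈ 5.040958e-03.
By linearity: E[X] = C(207, 3)·p³ ≈ 1456935 · 5.040958e-03 ≈ 7344.3478.
Since α = 2/3 < 1, p = c/n^{2/3} ≫ 1/n is above the triangle threshold p ~ 1/n. Asymptotically E[X] ~ (c³/6)·n^{3(1−α)} = (6³/6)·n^{1} → ∞; triangles are abundant w.h.p.

E[X] ≈ 7344.3478; in regime p = Θ(1/n^{2/3}) E[X] diverges (above the triangle threshold p ~ 1/n).


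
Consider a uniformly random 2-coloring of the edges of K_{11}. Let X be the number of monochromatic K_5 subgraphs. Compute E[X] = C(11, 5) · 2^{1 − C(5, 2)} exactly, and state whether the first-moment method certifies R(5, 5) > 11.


E[X] = C(11, 5) · 2^{1 − 10} = 462 · 2^{−9} = 462/512.
As a reduced fraction: E[X] = 231/256 ≈ 0.902.
Is E[X] < 1? YES.
Since E[X] < 1, there exists a 2-coloring of K_{11} with no monochromatic K_5; hence R(5, 5) > 11.

E[X] = 231/256 ≈ 0.902; E[X] < 1, so R(5, 5) > 11.


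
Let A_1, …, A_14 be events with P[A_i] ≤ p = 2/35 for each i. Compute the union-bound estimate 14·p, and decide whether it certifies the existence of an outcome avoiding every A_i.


Union bound: P[∪_{i=1}^{14} A_i] ≤ Σ_i P[A_i] ≤ 14·p = 14·(2/35) = 4/5.
Numerically: 4/5 ≈ 0.800.
Is 4/5 < 1? YES.
Since P[∪ A_i] ≤ 4/5 < 1, the complement has P[∩ A_i^c] ≥ 1 − 4/5 = 1/5 > 0, so some outcome avoids every A_i.

14·p = 4/5 ≈ 0.800; existence CERTIFIED by the union bound.


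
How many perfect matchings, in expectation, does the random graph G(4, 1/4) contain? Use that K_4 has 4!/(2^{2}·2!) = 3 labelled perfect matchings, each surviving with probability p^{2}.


K_4 has 4!/(2^{2}·2!) = 3 labelled perfect matchings.
For each such perfect matching H, let X_H = 1 if all 2 edges of H are present in G. Then P[X_H = 1] = p^{2} = (1/4)^{2} = 1/16.
By linearity of expectation: E[X] = Σ_H E[X_H] = 3 · p^{2} = 3 · 1/16 = 3/16.
Numerically: E[X] ≈ 0.1875.

E[X] = 3 · (1/4)^{2} = 3/16 ≈ 0.1875.


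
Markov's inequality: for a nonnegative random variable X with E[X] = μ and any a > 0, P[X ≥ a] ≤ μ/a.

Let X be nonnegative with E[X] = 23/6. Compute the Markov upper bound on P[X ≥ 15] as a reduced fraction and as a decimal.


μ = E[X] = 23/6, a = 15.
Markov: P[X ≥ 15] ≤ μ/a = (23/6)/15 = 23/90.
Numerically: ≈ 0.255556.
(Since a = 15 > μ = 3.833333, the bound 23/90 is < 1 and informative.)

P[X ≥ 15] ≤ 23/90 ≈ 0.255556.


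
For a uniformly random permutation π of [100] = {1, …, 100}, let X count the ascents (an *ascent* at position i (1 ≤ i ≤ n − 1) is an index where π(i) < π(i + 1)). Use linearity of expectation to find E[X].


Write X = Σ X_I over i = 1, …, 99, with X_I the indicator of one ascent.
There are 99 indicators.
For each fixed i, the pair (π(i), π(i+1)) is a uniformly random ordered pair of distinct values from {1, …, 100}; by symmetry P[π(i) < π(i+1)] = 1/2.
By linearity: E[X] = 99 · (1/2) = (100 − 1) · (1/2) = 99/2 ≈ 49.50000.

E[X] = 99/2 = 49.50000.
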